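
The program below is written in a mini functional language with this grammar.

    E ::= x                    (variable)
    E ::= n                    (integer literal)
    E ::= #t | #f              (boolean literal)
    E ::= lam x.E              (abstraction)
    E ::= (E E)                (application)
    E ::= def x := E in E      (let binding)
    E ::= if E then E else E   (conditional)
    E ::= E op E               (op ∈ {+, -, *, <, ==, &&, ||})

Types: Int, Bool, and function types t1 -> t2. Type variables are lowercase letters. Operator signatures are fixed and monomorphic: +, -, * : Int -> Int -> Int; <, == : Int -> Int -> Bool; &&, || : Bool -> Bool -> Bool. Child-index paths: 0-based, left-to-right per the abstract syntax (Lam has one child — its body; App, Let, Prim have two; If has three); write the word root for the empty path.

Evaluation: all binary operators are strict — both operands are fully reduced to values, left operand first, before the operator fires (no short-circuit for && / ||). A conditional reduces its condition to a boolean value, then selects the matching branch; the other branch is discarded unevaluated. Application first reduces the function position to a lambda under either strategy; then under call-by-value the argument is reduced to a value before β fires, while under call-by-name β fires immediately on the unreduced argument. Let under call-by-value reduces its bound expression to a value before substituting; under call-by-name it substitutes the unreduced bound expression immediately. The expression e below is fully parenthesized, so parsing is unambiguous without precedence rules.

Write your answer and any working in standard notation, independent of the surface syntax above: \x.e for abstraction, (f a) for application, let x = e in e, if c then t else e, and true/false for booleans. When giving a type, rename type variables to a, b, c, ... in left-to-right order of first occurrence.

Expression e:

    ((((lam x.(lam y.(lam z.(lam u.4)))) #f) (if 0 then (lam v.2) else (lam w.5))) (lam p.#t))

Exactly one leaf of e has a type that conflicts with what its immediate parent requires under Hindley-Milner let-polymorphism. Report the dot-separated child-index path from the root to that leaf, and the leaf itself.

Answer: 0.1.0 : 0

Derivation:
\u._ : d -> Int
\z._ : c -> d -> Int
\y._ : b -> c -> d -> Int
\x._ : a -> b -> c -> d -> Int
  unify a -> b -> c -> d -> Int ~ Bool -> e
  unify a ~ Bool
  unify b -> c -> d -> Int ~ e
_ _ : b -> c -> d -> Int
  unify Int ~ Bool
  FAIL: mismatch Int ~ Bool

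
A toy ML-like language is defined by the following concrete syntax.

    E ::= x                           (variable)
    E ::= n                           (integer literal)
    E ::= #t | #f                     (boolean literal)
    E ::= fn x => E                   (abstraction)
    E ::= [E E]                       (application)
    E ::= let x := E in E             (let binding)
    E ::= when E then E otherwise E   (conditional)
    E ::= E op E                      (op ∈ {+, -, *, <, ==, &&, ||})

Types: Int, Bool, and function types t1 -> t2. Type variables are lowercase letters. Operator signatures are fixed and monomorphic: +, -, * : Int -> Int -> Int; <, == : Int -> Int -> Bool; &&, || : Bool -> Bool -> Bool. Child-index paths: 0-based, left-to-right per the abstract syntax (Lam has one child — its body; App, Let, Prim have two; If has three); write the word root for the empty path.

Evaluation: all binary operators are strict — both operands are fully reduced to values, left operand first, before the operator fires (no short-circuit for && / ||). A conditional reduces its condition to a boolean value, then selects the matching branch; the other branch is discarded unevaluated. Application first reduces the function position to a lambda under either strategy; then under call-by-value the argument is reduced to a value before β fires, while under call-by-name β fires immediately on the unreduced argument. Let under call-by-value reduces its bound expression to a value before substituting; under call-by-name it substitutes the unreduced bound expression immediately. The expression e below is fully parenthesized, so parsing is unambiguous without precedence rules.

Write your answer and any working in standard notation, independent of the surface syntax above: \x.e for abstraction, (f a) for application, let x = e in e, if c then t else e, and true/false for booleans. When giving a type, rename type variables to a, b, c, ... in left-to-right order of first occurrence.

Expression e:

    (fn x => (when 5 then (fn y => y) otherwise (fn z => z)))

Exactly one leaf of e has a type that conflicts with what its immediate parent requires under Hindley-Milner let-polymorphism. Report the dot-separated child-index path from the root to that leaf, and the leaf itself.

Working:
  unify Int ~ Bool
  FAIL: mismatch Int ~ Bool

Answer: 0.0 : 5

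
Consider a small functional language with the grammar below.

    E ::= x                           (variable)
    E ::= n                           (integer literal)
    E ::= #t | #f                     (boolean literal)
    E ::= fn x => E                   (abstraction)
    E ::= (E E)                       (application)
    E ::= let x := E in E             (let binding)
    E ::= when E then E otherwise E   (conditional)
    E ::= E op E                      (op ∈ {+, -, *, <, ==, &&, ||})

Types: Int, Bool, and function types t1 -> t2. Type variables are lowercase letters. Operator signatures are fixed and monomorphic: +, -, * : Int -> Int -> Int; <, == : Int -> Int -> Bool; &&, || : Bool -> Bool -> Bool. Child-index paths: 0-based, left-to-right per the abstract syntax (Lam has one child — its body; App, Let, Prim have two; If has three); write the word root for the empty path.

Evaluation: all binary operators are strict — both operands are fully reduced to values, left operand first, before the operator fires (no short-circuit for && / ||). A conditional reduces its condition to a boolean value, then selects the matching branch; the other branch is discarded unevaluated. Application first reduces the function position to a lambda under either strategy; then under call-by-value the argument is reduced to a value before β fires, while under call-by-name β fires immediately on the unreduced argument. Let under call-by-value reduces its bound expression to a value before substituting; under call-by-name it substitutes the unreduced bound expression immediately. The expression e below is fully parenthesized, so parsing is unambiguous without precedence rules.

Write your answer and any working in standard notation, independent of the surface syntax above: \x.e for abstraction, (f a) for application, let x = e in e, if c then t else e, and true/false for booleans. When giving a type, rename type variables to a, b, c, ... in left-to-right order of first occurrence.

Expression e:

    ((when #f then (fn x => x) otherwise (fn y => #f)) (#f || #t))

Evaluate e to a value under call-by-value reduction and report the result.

Trace:
step 0: ((if false then (\x.x) else (\y.false)) (false || true))
step 1: [if@0] ((\y.false) (false || true))
step 2: [delta@1] ((\y.false) true)
step 3: [beta@root] false

Answer: false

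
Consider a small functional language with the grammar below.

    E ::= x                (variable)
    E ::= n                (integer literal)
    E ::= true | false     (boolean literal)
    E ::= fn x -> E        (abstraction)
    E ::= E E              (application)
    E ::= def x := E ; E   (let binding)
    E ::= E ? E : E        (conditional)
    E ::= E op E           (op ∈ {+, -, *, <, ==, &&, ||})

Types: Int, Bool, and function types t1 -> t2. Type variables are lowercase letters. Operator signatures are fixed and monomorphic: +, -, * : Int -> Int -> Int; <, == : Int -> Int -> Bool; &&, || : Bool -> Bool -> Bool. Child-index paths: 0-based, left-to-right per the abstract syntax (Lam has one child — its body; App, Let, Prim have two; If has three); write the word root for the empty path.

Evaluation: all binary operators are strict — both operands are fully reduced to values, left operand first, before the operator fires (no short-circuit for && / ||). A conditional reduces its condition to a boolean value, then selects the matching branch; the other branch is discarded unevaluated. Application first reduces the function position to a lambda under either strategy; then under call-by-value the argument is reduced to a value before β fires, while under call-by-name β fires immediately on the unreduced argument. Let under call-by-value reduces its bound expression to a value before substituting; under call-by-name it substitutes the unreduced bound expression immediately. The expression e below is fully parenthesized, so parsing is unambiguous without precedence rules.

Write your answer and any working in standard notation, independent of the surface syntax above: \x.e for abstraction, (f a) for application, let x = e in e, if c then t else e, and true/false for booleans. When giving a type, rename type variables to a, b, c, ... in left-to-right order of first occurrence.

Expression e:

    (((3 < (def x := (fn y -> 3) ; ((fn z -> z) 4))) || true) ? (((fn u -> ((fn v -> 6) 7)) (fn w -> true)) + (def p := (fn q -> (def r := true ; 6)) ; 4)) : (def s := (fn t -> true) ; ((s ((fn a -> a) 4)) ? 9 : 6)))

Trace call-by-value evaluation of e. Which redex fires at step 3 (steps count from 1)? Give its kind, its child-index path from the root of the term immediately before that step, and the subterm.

Answer: delta at 0.0 : (3 < 4)

Trace:
step 0: (if ((3 < (let x = (\y.3) in ((\z.z) 4))) || true) then (((\u.((\v.6) 7)) (\w.true)) + (let p = (\q.(let r = true in 6)) in 4)) else (let s = (\t.true) in (if (s ((\a.a) 4)) then 9 else 6)))
step 1: [let@0.0.1] (if ((3 < ((\z.z) 4)) || true) then (((\u.((\v.6) 7)) (\w.true)) + (let p = (\q.(let r = true in 6)) in 4)) else (let s = (\t.true) in (if (s ((\a.a) 4)) then 9 else 6)))
step 2: [beta@0.0.1] (if ((3 < 4) || true) then (((\u.((\v.6) 7)) (\w.true)) + (let p = (\q.(let r = true in 6)) in 4)) else (let s = (\t.true) in (if (s ((\a.a) 4)) then 9 else 6)))
step 3: [delta@0.0] (if (true || true) then (((\u.((\v.6) 7)) (\w.true)) + (let p = (\q.(let r = true in 6)) in 4)) else (let s = (\t.true) in (if (s ((\a.a) 4)) then 9 else 6)))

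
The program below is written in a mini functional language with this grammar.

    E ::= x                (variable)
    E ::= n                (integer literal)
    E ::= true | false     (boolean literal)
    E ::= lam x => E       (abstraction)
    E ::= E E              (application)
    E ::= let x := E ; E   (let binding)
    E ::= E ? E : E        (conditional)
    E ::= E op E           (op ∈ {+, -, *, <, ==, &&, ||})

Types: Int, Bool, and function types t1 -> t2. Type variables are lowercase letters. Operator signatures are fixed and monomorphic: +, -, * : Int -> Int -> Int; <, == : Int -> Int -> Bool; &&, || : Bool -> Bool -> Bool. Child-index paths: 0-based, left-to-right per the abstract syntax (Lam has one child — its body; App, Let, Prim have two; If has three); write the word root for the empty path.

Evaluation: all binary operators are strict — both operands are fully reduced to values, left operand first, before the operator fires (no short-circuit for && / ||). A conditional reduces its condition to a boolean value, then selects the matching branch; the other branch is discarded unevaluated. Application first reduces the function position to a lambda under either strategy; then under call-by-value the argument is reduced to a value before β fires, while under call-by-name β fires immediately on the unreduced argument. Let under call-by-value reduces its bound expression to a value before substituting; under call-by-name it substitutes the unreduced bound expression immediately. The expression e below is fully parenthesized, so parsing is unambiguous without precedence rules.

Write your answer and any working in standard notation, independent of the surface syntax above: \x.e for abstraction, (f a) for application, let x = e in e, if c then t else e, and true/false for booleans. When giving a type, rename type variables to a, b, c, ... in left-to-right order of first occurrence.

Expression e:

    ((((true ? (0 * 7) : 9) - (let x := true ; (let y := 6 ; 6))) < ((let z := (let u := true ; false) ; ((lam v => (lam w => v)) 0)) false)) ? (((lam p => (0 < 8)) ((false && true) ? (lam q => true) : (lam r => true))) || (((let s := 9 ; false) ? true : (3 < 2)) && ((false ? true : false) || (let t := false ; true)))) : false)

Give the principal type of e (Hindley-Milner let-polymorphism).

Answer: Bool

Working:
  unify Bool ~ Bool
  unify Int ~ Int
  unify Int ~ Int
  unify Int ~ Int
  unify Int ~ Int
let x : Bool
let y : Int
  unify Int ~ Int
  unify Int ~ Int
let u : Bool
let z : Bool
v : a
\w._ : b -> a
\v._ : a -> b -> a
  unify a -> b -> a ~ Int -> c
  unify a ~ Int
  unify b -> Int ~ c
_ _ : b -> Int
  unify b -> Int ~ Bool -> d
  unify b ~ Bool
  unify Int ~ d
_ _ : Int
  unify Int ~ Int
  unify Bool ~ Bool
  unify Int ~ Int
  unify Int ~ Int
\p._ : e -> Bool
  unify Bool ~ Bool
  unify Bool ~ Bool
  unify Bool ~ Bool
\q._ : f -> Bool
\r._ : g -> Bool
  unify f -> Bool ~ g -> Bool
  unify f ~ g
  unify Bool ~ Bool
  unify e -> Bool ~ (g -> Bool) -> h
  unify e ~ g -> Bool
  unify Bool ~ h
_ _ : Bool
  unify Bool ~ Bool
let s : Int
  unify Bool ~ Bool
  unify Int ~ Int
  unify Int ~ Int
  unify Bool ~ Bool
  unify Bool ~ Bool
  unify Bool ~ Bool
  unify Bool ~ Bool
  unify Bool ~ Bool
let t : Bool
  unify Bool ~ Bool
  unify Bool ~ Bool
  unify Bool ~ Bool
  unify Bool ~ Bool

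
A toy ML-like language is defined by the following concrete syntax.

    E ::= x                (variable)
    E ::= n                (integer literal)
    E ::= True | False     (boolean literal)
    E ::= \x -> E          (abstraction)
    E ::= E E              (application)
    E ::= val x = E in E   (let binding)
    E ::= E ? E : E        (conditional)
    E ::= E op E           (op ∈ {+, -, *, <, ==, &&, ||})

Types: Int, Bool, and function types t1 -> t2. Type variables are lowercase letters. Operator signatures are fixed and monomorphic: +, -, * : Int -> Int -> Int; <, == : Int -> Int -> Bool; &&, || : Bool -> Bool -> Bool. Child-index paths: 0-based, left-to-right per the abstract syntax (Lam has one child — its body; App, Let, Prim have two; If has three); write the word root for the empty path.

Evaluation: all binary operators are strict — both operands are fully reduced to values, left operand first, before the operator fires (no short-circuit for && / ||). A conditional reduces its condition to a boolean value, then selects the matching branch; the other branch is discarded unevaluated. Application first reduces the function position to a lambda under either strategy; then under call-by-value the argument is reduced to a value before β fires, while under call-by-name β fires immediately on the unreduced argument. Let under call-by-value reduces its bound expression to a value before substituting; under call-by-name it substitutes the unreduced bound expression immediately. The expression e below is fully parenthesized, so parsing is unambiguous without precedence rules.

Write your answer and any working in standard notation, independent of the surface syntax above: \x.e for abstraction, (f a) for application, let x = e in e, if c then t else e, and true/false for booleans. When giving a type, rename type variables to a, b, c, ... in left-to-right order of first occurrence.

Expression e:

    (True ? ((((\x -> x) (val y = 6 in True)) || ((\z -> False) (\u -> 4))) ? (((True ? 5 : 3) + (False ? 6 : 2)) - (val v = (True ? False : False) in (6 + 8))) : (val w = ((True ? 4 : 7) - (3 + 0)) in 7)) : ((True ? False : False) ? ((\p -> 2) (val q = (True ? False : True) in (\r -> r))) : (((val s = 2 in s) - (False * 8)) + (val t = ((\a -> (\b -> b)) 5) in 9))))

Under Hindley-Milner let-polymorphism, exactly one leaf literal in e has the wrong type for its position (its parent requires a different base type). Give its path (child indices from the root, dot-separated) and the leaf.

Derivation:
  unify Bool ~ Bool
x : a
\x._ : a -> a
let y : Int
  unify a -> a ~ Bool -> b
  unify a ~ Bool
  unify Bool ~ b
_ _ : Bool
  unify Bool ~ Bool
\z._ : c -> Bool
\u._ : d -> Int
  unify c -> Bool ~ (d -> Int) -> e
  unify c ~ d -> Int
  unify Bool ~ e
_ _ : Bool
  unify Bool ~ Bool
  unify Bool ~ Bool
  unify Bool ~ Bool
  unify Int ~ Int
  unify Int ~ Int
  unify Bool ~ Bool
  unify Int ~ Int
  unify Int ~ Int
  unify Int ~ Int
  unify Bool ~ Bool
  unify Bool ~ Bool
let v : Bool
  unify Int ~ Int
  unify Int ~ Int
  unify Int ~ Int
  unify Bool ~ Bool
  unify Int ~ Int
  unify Int ~ Int
  unify Int ~ Int
  unify Int ~ Int
  unify Int ~ Int
let w : Int
  unify Int ~ Int
  unify Bool ~ Bool
  unify Bool ~ Bool
  unify Bool ~ Bool
\p._ : f -> Int
  unify Bool ~ Bool
  unify Bool ~ Bool
let q : Bool
r : g
\r._ : g -> g
  unify f -> Int ~ (g -> g) -> h
  unify f ~ g -> g
  unify Int ~ h
_ _ : Int
let s : Int
s : Int
  unify Int ~ Int
  unify Bool ~ Int
  FAIL: mismatch Bool ~ Int

Answer: 2.2.0.1.0 : false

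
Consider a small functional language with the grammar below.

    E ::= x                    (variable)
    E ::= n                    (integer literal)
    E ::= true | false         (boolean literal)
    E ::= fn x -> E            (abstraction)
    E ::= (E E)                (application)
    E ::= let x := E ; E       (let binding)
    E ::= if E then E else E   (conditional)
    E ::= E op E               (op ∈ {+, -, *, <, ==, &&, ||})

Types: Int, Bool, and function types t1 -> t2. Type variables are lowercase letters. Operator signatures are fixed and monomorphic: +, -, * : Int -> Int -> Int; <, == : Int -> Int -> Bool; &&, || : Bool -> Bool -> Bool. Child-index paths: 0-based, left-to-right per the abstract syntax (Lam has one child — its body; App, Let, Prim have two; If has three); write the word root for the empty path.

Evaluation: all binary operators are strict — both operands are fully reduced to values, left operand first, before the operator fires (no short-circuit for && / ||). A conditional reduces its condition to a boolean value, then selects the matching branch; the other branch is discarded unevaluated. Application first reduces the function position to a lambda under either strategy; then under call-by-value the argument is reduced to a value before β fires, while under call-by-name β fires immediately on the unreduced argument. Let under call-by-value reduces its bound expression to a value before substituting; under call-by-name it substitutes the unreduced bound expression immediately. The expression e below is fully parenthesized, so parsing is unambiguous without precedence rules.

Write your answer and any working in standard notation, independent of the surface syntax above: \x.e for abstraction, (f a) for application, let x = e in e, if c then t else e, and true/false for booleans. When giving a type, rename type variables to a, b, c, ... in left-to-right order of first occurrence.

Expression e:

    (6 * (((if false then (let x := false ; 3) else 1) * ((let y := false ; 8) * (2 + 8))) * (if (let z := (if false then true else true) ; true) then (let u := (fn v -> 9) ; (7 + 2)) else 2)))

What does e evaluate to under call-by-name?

Answer: 4320

Derivation:
step 0: (6 * (((if false then (let x = false in 3) else 1) * ((let y = false in 8) * (2 + 8))) * (if (let z = (if false then true else true) in true) then (let u = (\v.9) in (7 + 2)) else 2)))
step 1: [if@1.0.0] (6 * ((1 * ((let y = false in 8) * (2 + 8))) * (if (let z = (if false then true else true) in true) then (let u = (\v.9) in (7 + 2)) else 2)))
step 2: [let@1.0.1.0] (6 * ((1 * (8 * (2 + 8))) * (if (let z = (if false then true else true) in true) then (let u = (\v.9) in (7 + 2)) else 2)))
step 3: [delta@1.0.1.1] (6 * ((1 * (8 * 10)) * (if (let z = (if false then true else true) in true) then (let u = (\v.9) in (7 + 2)) else 2)))
step 4: [delta@1.0.1] (6 * ((1 * 80) * (if (let z = (if false then true else true) in true) then (let u = (\v.9) in (7 + 2)) else 2)))
step 5: [delta@1.0] (6 * (80 * (if (let z = (if false then true else true) in true) then (let u = (\v.9) in (7 + 2)) else 2)))
step 6: [let@1.1.0] (6 * (80 * (if true then (let u = (\v.9) in (7 + 2)) else 2)))
step 7: [if@1.1] (6 * (80 * (let u = (\v.9) in (7 + 2))))
step 8: [let@1.1] (6 * (80 * (7 + 2)))
step 9: [delta@1.1] (6 * (80 * 9))
step 10: [delta@1] (6 * 720)
step 11: [delta@root] 4320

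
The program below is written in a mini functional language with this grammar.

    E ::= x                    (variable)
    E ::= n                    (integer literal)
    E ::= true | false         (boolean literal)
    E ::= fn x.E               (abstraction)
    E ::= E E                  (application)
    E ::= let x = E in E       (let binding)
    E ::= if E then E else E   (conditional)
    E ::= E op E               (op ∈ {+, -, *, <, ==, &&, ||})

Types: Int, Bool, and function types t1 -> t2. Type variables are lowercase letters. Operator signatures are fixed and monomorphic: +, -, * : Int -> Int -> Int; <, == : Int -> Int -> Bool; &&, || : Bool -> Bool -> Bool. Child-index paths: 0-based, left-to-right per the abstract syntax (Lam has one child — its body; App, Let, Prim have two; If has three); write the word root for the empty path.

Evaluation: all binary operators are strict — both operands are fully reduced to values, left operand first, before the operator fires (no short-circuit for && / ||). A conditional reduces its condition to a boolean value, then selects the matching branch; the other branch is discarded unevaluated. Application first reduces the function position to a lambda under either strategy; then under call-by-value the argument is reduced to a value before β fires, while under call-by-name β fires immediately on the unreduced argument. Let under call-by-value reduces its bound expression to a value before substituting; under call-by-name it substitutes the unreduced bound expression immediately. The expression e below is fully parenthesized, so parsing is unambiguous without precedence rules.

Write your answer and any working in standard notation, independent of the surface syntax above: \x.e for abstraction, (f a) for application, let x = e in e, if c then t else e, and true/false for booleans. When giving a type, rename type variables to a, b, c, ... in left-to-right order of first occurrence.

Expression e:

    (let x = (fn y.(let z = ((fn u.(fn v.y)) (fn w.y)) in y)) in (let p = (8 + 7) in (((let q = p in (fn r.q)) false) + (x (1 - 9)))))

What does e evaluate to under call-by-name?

Answer: 7

Working:
step 0: (let x = (\y.(let z = ((\u.(\v.y)) (\w.y)) in y)) in (let p = (8 + 7) in (((let q = p in (\r.q)) false) + (x (1 - 9)))))
step 1: [let@root] (let p = (8 + 7) in (((let q = p in (\r.q)) false) + ((\y.(let z = ((\u.(\v.y)) (\w.y)) in y)) (1 - 9))))
step 2: [let@root] (((let q = (8 + 7) in (\r.q)) false) + ((\y.(let z = ((\u.(\v.y)) (\w.y)) in y)) (1 - 9)))
step 3: [let@0.0] (((\r.(8 + 7)) false) + ((\y.(let z = ((\u.(\v.y)) (\w.y)) in y)) (1 - 9)))
step 4: [beta@0] ((8 + 7) + ((\y.(let z = ((\u.(\v.y)) (\w.y)) in y)) (1 - 9)))
step 5: [delta@0] (15 + ((\y.(let z = ((\u.(\v.y)) (\w.y)) in y)) (1 - 9)))
step 6: [beta@1] (15 + (let z = ((\u.(\v.(1 - 9))) (\w.(1 - 9))) in (1 - 9)))
step 7: [let@1] (15 + (1 - 9))
step 8: [delta@1] (15 + -8)
step 9: [delta@root] 7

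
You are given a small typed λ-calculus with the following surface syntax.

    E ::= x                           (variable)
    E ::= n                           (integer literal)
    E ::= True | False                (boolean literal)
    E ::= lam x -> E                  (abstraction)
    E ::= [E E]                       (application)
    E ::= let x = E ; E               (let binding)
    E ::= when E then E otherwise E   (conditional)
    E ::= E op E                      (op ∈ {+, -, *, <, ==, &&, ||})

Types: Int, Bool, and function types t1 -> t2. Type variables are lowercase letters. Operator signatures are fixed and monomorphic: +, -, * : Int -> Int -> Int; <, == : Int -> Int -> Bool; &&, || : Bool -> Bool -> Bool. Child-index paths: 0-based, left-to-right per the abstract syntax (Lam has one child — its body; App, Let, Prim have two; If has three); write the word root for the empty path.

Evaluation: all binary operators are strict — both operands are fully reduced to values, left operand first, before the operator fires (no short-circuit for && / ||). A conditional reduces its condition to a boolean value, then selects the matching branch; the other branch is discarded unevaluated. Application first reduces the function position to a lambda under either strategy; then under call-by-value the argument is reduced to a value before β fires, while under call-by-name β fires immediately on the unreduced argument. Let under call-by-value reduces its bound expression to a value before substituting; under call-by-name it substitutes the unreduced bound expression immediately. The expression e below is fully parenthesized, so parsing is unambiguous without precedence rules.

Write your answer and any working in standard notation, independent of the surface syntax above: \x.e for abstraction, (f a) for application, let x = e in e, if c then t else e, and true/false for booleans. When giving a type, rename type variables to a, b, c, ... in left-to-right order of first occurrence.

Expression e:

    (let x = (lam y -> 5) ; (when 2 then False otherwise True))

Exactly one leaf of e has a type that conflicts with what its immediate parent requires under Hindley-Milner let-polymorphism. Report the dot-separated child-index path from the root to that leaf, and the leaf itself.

Derivation:
\y._ : a -> Int
let x : forall. a -> Int
  unify Int ~ Bool
  FAIL: mismatch Int ~ Bool

Answer: 1.0 : 2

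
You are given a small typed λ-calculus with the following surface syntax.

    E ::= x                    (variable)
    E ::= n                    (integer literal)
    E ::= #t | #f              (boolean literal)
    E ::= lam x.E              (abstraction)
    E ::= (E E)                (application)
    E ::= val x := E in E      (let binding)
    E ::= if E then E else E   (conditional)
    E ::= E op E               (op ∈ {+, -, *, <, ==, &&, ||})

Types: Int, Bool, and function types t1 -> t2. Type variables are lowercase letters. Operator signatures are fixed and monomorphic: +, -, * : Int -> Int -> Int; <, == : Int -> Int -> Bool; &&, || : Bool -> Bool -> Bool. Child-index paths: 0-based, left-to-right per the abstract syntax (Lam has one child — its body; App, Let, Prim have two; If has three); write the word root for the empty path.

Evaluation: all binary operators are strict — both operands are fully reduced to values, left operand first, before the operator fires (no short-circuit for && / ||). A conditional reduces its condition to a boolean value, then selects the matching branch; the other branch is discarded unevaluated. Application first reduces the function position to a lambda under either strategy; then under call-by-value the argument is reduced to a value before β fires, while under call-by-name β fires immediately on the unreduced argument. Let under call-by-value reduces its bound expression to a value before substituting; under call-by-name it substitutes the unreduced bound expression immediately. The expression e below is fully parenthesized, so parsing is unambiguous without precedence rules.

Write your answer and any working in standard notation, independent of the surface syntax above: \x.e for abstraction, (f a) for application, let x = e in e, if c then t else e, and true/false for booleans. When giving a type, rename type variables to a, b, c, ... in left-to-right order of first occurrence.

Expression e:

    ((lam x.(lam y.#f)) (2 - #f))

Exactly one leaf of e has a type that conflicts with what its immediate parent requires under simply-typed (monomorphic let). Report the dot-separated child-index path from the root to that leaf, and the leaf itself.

Answer: 1.1 : false

Derivation:
\y._ : b -> Bool
\x._ : a -> b -> Bool
  unify Int ~ Int
  unify Bool ~ Int
  FAIL: mismatch Bool ~ Int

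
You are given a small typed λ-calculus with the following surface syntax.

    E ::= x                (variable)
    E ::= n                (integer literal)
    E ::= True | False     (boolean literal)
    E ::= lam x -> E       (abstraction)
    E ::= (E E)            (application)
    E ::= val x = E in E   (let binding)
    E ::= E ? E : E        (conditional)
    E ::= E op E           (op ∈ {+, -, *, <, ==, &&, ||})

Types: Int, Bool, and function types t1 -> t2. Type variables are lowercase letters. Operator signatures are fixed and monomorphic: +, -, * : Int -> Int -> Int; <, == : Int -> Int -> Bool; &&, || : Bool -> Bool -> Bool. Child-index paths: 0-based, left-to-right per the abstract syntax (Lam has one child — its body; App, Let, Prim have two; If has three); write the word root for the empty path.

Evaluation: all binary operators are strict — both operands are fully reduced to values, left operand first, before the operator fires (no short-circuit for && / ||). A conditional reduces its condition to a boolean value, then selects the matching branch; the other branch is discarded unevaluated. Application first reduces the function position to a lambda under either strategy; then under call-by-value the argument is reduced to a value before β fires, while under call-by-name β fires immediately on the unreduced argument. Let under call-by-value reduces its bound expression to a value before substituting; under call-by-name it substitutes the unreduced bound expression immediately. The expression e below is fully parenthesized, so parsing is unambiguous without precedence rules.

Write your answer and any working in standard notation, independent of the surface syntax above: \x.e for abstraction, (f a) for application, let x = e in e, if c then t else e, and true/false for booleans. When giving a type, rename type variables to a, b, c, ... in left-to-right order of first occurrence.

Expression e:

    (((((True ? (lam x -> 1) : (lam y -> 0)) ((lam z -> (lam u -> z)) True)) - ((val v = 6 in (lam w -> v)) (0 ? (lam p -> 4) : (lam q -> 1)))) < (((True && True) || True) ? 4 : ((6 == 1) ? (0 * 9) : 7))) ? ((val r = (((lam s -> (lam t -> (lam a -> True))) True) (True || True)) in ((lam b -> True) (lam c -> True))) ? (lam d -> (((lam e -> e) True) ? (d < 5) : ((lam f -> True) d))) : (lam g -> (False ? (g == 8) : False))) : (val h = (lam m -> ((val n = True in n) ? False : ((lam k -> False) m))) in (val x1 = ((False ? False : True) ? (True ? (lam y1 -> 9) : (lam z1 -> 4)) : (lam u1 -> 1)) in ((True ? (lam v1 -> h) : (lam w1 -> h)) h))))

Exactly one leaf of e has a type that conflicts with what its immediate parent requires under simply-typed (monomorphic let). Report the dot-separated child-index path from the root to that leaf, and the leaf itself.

Working:
  unify Bool ~ Bool
\x._ : a -> Int
\y._ : b -> Int
  unify a -> Int ~ b -> Int
  unify a ~ b
  unify Int ~ Int
z : c
\u._ : d -> c
\z._ : c -> d -> c
  unify c -> d -> c ~ Bool -> e
  unify c ~ Bool
  unify d -> Bool ~ e
_ _ : d -> Bool
  unify b -> Int ~ (d -> Bool) -> f
  unify b ~ d -> Bool
  unify Int ~ f
_ _ : Int
  unify Int ~ Int
let v : Int
v : Int
\w._ : g -> Int
  unify Int ~ Bool
  FAIL: mismatch Int ~ Bool

Answer: 0.0.1.1.0 : 0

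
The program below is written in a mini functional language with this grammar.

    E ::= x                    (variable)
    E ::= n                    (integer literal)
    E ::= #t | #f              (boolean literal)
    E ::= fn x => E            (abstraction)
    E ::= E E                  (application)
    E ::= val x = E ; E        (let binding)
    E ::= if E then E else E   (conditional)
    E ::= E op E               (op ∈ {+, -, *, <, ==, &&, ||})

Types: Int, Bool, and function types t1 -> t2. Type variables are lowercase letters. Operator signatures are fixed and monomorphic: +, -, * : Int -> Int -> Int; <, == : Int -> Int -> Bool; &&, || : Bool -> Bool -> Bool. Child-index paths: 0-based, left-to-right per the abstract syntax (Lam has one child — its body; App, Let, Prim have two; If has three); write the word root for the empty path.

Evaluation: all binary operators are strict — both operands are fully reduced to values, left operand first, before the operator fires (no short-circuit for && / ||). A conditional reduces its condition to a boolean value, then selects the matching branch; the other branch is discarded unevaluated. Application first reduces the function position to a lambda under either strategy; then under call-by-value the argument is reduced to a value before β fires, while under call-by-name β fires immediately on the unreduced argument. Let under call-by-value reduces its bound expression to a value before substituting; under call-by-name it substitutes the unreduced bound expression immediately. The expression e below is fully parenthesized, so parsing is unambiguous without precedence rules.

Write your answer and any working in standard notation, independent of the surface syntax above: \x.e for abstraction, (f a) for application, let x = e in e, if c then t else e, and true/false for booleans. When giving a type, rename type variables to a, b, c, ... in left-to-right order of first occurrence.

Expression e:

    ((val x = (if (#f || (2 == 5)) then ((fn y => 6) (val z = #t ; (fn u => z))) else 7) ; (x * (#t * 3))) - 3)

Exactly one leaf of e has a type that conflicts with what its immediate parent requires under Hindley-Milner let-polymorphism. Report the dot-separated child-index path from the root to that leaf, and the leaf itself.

Answer: 0.1.1.0 : true

Trace:
  unify Bool ~ Bool
  unify Int ~ Int
  unify Int ~ Int
  unify Bool ~ Bool
  unify Bool ~ Bool
\y._ : a -> Int
let z : Bool
z : Bool
\u._ : b -> Bool
  unify a -> Int ~ (b -> Bool) -> c
  unify a ~ b -> Bool
  unify Int ~ c
_ _ : Int
  unify Int ~ Int
let x : Int
x : Int
  unify Int ~ Int
  unify Bool ~ Int
  FAIL: mismatch Bool ~ Int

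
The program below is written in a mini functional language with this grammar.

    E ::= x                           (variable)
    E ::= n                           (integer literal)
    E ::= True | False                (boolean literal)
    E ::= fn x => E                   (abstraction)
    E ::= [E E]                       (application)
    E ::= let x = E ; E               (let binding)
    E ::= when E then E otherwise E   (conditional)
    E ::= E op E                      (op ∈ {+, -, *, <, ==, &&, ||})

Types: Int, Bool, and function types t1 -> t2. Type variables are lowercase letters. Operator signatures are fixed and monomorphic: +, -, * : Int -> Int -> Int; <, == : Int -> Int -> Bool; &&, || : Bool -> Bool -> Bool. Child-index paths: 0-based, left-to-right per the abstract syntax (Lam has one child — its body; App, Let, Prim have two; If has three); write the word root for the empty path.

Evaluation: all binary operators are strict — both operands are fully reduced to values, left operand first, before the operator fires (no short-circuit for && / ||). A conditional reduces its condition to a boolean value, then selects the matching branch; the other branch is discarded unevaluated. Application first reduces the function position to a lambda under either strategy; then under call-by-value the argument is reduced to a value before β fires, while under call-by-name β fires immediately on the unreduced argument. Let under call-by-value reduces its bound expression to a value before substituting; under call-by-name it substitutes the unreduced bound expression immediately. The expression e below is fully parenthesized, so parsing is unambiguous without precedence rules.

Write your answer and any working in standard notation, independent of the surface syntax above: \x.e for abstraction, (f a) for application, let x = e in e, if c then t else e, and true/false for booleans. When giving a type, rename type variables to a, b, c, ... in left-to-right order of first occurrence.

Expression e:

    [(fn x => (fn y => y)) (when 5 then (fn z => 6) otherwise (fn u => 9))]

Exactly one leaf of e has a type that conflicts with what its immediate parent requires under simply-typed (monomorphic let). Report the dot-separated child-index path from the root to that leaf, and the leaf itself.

Derivation:
y : b
\y._ : b -> b
\x._ : a -> b -> b
  unify Int ~ Bool
  FAIL: mismatch Int ~ Bool

Answer: 1.0 : 5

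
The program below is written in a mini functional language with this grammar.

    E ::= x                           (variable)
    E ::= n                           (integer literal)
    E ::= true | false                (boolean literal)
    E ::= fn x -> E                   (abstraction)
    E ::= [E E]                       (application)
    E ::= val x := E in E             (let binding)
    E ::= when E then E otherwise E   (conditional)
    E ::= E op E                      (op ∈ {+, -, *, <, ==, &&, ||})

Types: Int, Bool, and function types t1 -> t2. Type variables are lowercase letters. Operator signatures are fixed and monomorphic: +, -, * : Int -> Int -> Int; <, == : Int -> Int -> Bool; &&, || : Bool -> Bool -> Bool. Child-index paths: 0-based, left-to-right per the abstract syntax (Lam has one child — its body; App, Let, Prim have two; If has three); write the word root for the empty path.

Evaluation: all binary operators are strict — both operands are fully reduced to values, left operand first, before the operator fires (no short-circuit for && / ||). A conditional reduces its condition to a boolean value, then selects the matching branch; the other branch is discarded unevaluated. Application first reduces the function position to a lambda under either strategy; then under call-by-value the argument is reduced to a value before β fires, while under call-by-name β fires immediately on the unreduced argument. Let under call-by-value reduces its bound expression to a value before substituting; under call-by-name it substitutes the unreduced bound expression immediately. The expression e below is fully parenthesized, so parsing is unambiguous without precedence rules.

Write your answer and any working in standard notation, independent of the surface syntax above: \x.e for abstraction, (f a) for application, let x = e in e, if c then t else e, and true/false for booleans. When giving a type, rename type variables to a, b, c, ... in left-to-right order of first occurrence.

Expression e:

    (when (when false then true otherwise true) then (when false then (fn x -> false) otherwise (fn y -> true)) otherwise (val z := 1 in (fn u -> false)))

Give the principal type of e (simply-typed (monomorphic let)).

Answer: a -> Bool

Trace:
  unify Bool ~ Bool
  unify Bool ~ Bool
  unify Bool ~ Bool
  unify Bool ~ Bool
\x._ : a -> Bool
\y._ : b -> Bool
  unify a -> Bool ~ b -> Bool
  unify a ~ b
  unify Bool ~ Bool
let z : Int
\u._ : c -> Bool
  unify b -> Bool ~ c -> Bool
  unify b ~ c
  unify Bool ~ Bool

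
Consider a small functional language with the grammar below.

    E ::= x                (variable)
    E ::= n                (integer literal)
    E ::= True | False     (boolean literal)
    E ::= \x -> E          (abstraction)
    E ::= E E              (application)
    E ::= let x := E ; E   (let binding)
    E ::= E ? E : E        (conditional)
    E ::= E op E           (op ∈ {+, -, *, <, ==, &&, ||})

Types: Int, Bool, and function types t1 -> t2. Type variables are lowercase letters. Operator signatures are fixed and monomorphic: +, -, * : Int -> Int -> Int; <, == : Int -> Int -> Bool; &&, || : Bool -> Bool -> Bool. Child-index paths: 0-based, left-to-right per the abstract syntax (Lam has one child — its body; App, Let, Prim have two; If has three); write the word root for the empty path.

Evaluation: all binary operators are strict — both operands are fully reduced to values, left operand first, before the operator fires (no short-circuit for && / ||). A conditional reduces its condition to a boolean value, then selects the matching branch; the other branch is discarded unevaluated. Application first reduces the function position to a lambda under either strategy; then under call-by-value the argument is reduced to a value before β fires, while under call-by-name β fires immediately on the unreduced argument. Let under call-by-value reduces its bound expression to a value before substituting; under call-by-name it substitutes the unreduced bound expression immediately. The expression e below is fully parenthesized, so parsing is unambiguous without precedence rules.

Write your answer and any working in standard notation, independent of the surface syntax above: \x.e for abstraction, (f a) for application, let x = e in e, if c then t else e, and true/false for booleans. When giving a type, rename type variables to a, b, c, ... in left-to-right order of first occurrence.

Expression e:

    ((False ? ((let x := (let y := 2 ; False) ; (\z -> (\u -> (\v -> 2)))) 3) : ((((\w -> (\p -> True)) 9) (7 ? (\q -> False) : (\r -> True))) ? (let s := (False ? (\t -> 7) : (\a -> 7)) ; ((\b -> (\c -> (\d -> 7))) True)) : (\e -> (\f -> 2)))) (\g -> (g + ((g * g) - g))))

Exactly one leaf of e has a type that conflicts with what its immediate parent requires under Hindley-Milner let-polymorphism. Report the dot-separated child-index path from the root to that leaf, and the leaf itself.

Derivation:
  unify Bool ~ Bool
let y : Int
let x : Bool
\v._ : c -> Int
\u._ : b -> c -> Int
\z._ : a -> b -> c -> Int
  unify a -> b -> c -> Int ~ Int -> d
  unify a ~ Int
  unify b -> c -> Int ~ d
_ _ : b -> c -> Int
\p._ : f -> Bool
\w._ : e -> f -> Bool
  unify e -> f -> Bool ~ Int -> g
  unify e ~ Int
  unify f -> Bool ~ g
_ _ : f -> Bool
  unify Int ~ Bool
  FAIL: mismatch Int ~ Bool

Answer: 0.2.0.1.0 : 7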